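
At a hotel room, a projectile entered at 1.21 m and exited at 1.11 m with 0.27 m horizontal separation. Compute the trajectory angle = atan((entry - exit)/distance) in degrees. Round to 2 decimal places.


Bullet trajectory angle:
Height difference = 1.21 - 1.11 = 0.1 m
angle = atan(0.1 / 0.27)
angle = atan(0.37037)
angle = 20.32 degrees

20.32


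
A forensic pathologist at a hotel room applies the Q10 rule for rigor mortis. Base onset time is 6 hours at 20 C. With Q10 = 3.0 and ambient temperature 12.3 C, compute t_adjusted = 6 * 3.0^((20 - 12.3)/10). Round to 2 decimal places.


Rigor mortis time adjustment:
Exponent = (T_ref - T_actual) / 10 = (20 - 12.3) / 10 = 0.77
Q10 factor = 3.0^0.77 = 2.33015
t_adjusted = 6 * 2.33015 = 13.98 hours

13.98


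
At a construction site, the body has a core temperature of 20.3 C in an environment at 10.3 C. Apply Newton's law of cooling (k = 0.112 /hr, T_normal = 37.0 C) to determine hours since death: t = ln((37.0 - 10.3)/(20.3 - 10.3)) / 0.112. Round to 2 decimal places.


Using Newton's law of cooling:
t = ln((T_normal - T_ambient) / (T_body - T_ambient)) / k
T_normal - T_ambient = 26.7
T_body - T_ambient = 10.0
Ratio = 2.67
ln(ratio) = 0.982078
t = 0.982078 / 0.112 = 8.77 hours

8.77


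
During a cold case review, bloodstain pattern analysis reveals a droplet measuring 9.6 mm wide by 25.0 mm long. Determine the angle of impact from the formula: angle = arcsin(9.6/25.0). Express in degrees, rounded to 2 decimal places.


Blood spatter impact angle calculation:
width / length = 9.6 / 25.0 = 0.384
angle = arcsin(0.384)
angle = 22.58 degrees

22.58


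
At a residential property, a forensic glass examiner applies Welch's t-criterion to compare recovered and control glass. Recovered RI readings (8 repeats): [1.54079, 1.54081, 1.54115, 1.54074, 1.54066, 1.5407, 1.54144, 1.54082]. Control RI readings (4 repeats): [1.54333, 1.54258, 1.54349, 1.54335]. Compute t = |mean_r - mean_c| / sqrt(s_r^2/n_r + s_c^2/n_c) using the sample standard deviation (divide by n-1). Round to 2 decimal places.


Welch's t-criterion for glass RI comparison:
Recovered mean = sum / n_r = 12.32711 / 8 = 1.5408887
Control mean = sum / n_c = 6.17275 / 4 = 1.5431875
Recovered sample variance s_r^2 = 7.18411e-08
Control sample variance s_c^2 = 1.69092e-07
Welch SE (unpooled) = sqrt(s_r^2/n_r + s_c^2/n_c) = sqrt(8.98013e-09 + 4.22729e-08) = sqrt(5.1253e-08) = 0.000226391
|mean_r - mean_c| = 0.00229875
t = 0.00229875 / 0.000226391 = 10.15

10.15


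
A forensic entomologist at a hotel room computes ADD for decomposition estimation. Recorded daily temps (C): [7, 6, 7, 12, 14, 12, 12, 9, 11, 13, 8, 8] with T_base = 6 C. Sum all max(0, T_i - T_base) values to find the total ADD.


Computing ADD day by day:
Day 1: max(0, 7 - 6) = 1
Day 2: max(0, 6 - 6) = 0
Day 3: max(0, 7 - 6) = 1
Day 4: max(0, 12 - 6) = 6
Day 5: max(0, 14 - 6) = 8
Day 6: max(0, 12 - 6) = 6
Day 7: max(0, 12 - 6) = 6
Day 8: max(0, 9 - 6) = 3
Day 9: max(0, 11 - 6) = 5
Day 10: max(0, 13 - 6) = 7
Day 11: max(0, 8 - 6) = 2
Day 12: max(0, 8 - 6) = 2
Total ADD = 47

47


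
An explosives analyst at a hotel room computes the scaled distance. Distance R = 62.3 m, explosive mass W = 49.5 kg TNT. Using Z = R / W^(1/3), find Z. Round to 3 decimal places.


Scaled distance calculation:
W^(1/3) = 49.5^(1/3) = 3.67171
Z = R / W^(1/3) = 62.3 / 3.67171
Z = 16.968 m/kg^(1/3)

16.968


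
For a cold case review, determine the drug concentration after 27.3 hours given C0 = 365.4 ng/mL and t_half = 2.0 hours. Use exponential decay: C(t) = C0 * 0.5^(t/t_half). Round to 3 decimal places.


Drug concentration decay:
Number of half-lives = t / t_half = 27.3 / 2.0 = 13.65
Decay factor = 0.5^13.65 = 0.00007779
C(t) = 365.4 * 0.00007779 = 0.028 ng/mL

0.028


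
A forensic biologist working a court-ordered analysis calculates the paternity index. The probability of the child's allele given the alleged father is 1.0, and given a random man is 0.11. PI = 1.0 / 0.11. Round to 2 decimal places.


Paternity Index calculation:
PI = P(allele|father) / P(allele|random)
PI = 1.0 / 0.11
PI = 9.09

9.09


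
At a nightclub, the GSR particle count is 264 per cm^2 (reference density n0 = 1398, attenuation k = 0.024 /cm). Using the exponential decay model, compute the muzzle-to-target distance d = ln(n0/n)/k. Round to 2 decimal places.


GSR distance calculation:
n0/n = 1398 / 264 = 5.295455
ln(n0/n) = 1.666849
d = 1.666849 / 0.024 = 69.45 cm

69.45


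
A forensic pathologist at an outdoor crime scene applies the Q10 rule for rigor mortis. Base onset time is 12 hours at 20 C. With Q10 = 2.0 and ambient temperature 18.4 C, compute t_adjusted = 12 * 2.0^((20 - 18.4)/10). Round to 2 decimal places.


Rigor mortis time adjustment:
Exponent = (T_ref - T_actual) / 10 = (20 - 18.4) / 10 = 0.16
Q10 factor = 2.0^0.16 = 1.11729
t_adjusted = 12 * 1.11729 = 13.41 hours

13.41


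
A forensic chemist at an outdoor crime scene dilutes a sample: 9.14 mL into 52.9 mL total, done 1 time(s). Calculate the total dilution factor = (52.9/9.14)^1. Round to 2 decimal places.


Dilution factor calculation:
Single dilution = V_total / V_sample = 52.9 / 9.14 ≈ 5.787746
Number of dilutions = 1
Total DF = (52.9 / 9.14)^1 (full precision, rounded at the end) = 5.79

5.79


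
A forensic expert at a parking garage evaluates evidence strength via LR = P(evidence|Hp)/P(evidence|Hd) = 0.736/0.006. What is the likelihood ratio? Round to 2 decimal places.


Likelihood ratio calculation:
LR = P(E|Hp) / P(E|Hd)
LR = 0.736 / 0.006
LR = 122.67

122.67


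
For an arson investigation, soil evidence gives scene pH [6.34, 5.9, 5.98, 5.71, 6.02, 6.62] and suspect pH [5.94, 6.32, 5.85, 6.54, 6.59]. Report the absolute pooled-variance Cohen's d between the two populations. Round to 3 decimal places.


Pooled-variance Cohen's d for soil pH comparison:
Scene mean = 36.57 / 6 = 6.095
Suspect mean = 31.24 / 5 = 6.248
Scene sample variance s_s^2 = 0.10815
Suspect sample variance s_c^2 = 0.11517
Pooled variance = ((n_s-1)*s_s^2 + (n_c-1)*s_c^2) / (n_s + n_c - 2) = 0.11127
Pooled SD = sqrt(0.11127) = 0.333572
Mean difference = -0.153
|d| = |-0.153| / 0.333572 = 0.459

0.459


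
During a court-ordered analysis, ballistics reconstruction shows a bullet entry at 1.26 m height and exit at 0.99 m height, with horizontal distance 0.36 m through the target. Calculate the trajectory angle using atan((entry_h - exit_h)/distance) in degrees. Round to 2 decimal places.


Bullet trajectory angle:
Height difference = 1.26 - 0.99 = 0.27 m
angle = atan(0.27 / 0.36)
angle = atan(0.75)
angle = 36.87 degrees

36.87


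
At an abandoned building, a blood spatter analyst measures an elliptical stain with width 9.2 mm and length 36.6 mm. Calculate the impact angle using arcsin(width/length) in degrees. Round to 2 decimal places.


Blood spatter impact angle calculation:
width / length = 9.2 / 36.6 = 0.251366
angle = arcsin(0.251366)
angle = 14.56 degrees

14.56


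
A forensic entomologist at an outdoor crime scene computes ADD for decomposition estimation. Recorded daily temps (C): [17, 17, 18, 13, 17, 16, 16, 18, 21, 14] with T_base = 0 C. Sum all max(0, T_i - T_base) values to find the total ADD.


Computing ADD day by day:
Day 1: max(0, 17 - 0) = 17
Day 2: max(0, 17 - 0) = 17
Day 3: max(0, 18 - 0) = 18
Day 4: max(0, 13 - 0) = 13
Day 5: max(0, 17 - 0) = 17
Day 6: max(0, 16 - 0) = 16
Day 7: max(0, 16 - 0) = 16
Day 8: max(0, 18 - 0) = 18
Day 9: max(0, 21 - 0) = 21
Day 10: max(0, 14 - 0) = 14
Total ADD = 167

167


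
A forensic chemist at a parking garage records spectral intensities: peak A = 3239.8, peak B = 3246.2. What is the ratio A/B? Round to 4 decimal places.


Spectral peak ratio:
Peak A = 3239.8 counts
Peak B = 3246.2 counts
Ratio = 3239.8 / 3246.2 = 0.9980

0.9980


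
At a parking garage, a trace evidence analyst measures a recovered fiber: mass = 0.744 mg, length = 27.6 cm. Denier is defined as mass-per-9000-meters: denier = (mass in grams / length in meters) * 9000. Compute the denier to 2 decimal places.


Denier calculation:
Mass in grams = 0.744 mg / 1000 = 0.000744 g
Length in meters = 27.6 cm / 100 = 0.276 m
Linear density = mass / length = 0.000744 / 0.276 = 0.00269565 g/m
Denier = (g/m) * 9000 = 0.00269565 * 9000 = 24.26

24.26


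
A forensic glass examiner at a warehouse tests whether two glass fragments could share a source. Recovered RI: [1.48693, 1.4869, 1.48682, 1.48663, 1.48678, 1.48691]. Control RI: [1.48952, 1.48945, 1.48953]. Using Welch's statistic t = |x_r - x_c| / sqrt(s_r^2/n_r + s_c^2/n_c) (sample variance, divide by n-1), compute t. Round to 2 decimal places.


Welch's t-criterion for glass RI comparison:
Recovered mean = sum / n_r = 8.92097 / 6 = 1.4868283
Control mean = sum / n_c = 4.4685 / 3 = 1.4895
Recovered sample variance s_r^2 = 1.27767e-08
Control sample variance s_c^2 = 1.9e-09
Welch SE (unpooled) = sqrt(s_r^2/n_r + s_c^2/n_c) = sqrt(2.12944e-09 + 6.33333e-10) = sqrt(2.76277e-09) = 5.25621e-05
|mean_r - mean_c| = 0.00267167
t = 0.00267167 / 5.25621e-05 = 50.83

50.83


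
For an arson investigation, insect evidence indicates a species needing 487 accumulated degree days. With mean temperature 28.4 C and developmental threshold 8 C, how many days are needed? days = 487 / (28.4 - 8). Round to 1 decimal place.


Insect development time:
Effective temperature = avg_temp - T_base = 28.4 - 8 = 20.4 C
Days = ADD / effective_temp = 487 / 20.4 = 23.9 days

23.9


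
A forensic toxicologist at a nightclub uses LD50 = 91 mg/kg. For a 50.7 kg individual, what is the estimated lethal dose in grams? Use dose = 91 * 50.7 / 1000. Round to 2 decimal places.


Lethal dose calculation:
Lethal dose = LD50 * body_weight / 1000
= 91 * 50.7 / 1000
= 4613.7 / 1000
= 4.61 g

4.61


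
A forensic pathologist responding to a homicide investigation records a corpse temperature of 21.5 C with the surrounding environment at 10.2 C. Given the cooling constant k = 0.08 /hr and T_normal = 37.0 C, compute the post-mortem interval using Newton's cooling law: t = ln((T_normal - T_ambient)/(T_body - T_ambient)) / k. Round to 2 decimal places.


Using Newton's law of cooling:
t = ln((T_normal - T_ambient) / (T_body - T_ambient)) / k
T_normal - T_ambient = 26.8
T_body - T_ambient = 11.3
Ratio = 2.371681
ln(ratio) = 0.863599
t = 0.863599 / 0.08 = 10.79 hours

10.79


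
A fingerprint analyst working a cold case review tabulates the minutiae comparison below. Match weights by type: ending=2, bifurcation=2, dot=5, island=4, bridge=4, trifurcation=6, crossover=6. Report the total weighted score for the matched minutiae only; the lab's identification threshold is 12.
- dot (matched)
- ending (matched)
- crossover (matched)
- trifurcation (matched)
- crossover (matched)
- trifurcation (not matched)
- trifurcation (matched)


Weighted minutiae match score:
  dot: matched, +5 (running total 5)
  ending: matched, +2 (running total 7)
  crossover: matched, +6 (running total 13)
  trifurcation: matched, +6 (running total 19)
  crossover: matched, +6 (running total 25)
  trifurcation: not matched, +0
  trifurcation: matched, +6 (running total 31)
Total score = 31
Threshold = 12; verdict = identification

31


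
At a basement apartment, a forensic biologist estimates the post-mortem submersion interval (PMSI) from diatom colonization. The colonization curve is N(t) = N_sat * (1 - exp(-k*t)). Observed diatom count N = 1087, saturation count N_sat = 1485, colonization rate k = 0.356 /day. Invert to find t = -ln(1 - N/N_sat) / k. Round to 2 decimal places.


PMSI from diatom colonization curve:
N / N_sat = 1087 / 1485 = 0.731987
1 - N/N_sat = 0.268013
ln(1 - N/N_sat) = -1.31672
t = -ln(1 - N/N_sat) / k = -(-1.31672) / 0.356 = 3.70 days

3.70


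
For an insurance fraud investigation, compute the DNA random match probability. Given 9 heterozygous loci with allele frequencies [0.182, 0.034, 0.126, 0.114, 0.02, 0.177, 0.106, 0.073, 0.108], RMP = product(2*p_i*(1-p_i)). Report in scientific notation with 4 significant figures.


Computing RMP for 9 loci:
Locus 1: 2 * 0.182 * 0.818 = 0.297752
Locus 2: 2 * 0.034 * 0.966 = 0.065688
Locus 3: 2 * 0.126 * 0.874 = 0.220248
Locus 4: 2 * 0.114 * 0.886 = 0.202008
Locus 5: 2 * 0.02 * 0.98 = 0.0392
Locus 6: 2 * 0.177 * 0.823 = 0.291342
Locus 7: 2 * 0.106 * 0.894 = 0.189528
Locus 8: 2 * 0.073 * 0.927 = 0.135342
Locus 9: 2 * 0.108 * 0.892 = 0.192672
RMP = 4.912e-08

4.912e-08


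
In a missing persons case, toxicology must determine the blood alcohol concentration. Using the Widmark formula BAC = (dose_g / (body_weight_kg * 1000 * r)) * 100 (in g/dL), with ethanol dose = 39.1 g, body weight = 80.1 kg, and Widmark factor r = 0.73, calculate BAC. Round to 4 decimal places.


Applying the Widmark formula:
BAC = (dose_g / (body_wt * 1000 * r)) * 100
Denominator = 80.1 * 1000 * 0.73 = 58473
BAC = (39.1 / 58473) * 100
BAC = 0.0669 g/dL

0.0669


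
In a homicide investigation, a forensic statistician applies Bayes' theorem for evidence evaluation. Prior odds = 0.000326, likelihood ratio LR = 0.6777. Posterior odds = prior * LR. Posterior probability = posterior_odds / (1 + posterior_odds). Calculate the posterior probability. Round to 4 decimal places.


Bayesian evidence evaluation:
Posterior odds = prior_odds * LR = 0.000326 * 0.6777 = 0.0002209302
Posterior probability = posterior_odds / (1 + posterior_odds)
= 0.0002209302 / (1 + 0.0002209302)
= 0.0002209302 / 1.0002209302
= 0.0002

0.0002


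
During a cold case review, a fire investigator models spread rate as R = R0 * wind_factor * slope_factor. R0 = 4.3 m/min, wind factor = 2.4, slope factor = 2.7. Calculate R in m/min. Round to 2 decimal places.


Fire spread rate calculation:
R = R0 * wind_factor * slope_factor
= 4.3 * 2.4 * 2.7
= 10.32 * 2.7
= 27.86 m/min

27.86


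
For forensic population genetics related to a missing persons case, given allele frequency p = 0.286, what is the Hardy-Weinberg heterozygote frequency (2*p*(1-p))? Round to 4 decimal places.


Hardy-Weinberg heterozygote frequency:
q = 1 - p = 1 - 0.286 = 0.714
2pq = 2 * 0.286 * 0.714 = 0.4084

0.4084


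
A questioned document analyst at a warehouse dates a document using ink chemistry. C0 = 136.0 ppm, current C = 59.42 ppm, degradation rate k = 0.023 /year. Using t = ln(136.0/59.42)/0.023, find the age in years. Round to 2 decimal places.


Document age estimation:
C0/C = 136.0 / 59.42 = 2.288792
ln(C0/C) = 0.828024
t = 0.828024 / 0.023 = 36.00 years

36.00


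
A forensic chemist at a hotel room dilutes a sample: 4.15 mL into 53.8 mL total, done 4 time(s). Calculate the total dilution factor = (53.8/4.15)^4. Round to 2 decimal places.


Dilution factor calculation:
Single dilution = V_total / V_sample = 53.8 / 4.15 ≈ 12.963855
Number of dilutions = 4
Total DF = (53.8 / 4.15)^4 (full precision, rounded at the end) = 28244.68

28244.68


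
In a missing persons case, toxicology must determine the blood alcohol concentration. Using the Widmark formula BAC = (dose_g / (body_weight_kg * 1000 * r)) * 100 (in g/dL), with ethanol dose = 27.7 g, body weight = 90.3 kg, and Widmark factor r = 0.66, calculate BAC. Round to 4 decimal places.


Applying the Widmark formula:
BAC = (dose_g / (body_wt * 1000 * r)) * 100
Denominator = 90.3 * 1000 * 0.66 = 59598
BAC = (27.7 / 59598) * 100
BAC = 0.0465 g/dL

0.0465


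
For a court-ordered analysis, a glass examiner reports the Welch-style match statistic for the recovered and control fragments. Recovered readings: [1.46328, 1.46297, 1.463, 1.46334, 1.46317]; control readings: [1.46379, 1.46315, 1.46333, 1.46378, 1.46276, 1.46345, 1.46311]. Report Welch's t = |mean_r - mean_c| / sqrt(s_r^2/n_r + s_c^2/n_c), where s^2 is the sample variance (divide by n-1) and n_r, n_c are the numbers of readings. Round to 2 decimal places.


Welch's t-criterion for glass RI comparison:
Recovered mean = sum / n_r = 7.31576 / 5 = 1.463152
Control mean = sum / n_c = 10.24337 / 7 = 1.4633386
Recovered sample variance s_r^2 = 2.707e-08
Control sample variance s_c^2 = 1.38948e-07
Welch SE (unpooled) = sqrt(s_r^2/n_r + s_c^2/n_c) = sqrt(5.414e-09 + 1.98497e-08) = sqrt(2.52637e-08) = 0.000158946
|mean_r - mean_c| = 0.000186571
t = 0.000186571 / 0.000158946 = 1.17

1.17


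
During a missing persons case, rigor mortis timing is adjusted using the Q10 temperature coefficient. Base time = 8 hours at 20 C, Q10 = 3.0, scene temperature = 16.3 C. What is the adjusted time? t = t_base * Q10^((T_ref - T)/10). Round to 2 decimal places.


Rigor mortis time adjustment:
Exponent = (T_ref - T_actual) / 10 = (20 - 16.3) / 10 = 0.37
Q10 factor = 3.0^0.37 = 1.50153
t_adjusted = 8 * 1.50153 = 12.01 hours

12.01


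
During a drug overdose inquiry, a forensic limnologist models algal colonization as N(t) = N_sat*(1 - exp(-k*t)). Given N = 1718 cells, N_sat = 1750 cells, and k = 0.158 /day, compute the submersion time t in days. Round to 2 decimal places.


PMSI from diatom colonization curve:
N / N_sat = 1718 / 1750 = 0.981714
1 - N/N_sat = 0.018286
ln(1 - N/N_sat) = -4.00162
t = -ln(1 - N/N_sat) / k = -(-4.00162) / 0.158 = 25.33 days

25.33


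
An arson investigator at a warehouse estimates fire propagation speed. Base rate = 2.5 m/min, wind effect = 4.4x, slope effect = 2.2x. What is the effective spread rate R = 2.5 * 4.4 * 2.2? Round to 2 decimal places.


Fire spread rate calculation:
R = R0 * wind_factor * slope_factor
= 2.5 * 4.4 * 2.2
= 11 * 2.2
= 24.20 m/min

24.20


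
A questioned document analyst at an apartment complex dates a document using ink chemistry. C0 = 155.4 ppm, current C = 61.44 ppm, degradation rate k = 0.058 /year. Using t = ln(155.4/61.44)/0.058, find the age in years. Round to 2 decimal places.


Document age estimation:
C0/C = 155.4 / 61.44 = 2.529297
ln(C0/C) = 0.927941
t = 0.927941 / 0.058 = 16.00 years

16.00


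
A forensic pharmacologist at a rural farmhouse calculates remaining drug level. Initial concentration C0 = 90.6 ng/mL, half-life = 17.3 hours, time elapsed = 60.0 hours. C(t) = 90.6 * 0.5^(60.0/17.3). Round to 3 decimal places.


Drug concentration decay:
Number of half-lives = t / t_half = 60.0 / 17.3 = 3.468208
Decay factor = 0.5^3.468208 = 0.09035774
C(t) = 90.6 * 0.09035774 = 8.186 ng/mL

8.186


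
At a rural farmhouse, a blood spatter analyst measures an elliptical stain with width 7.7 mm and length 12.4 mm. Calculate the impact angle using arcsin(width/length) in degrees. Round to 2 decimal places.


Blood spatter impact angle calculation:
width / length = 7.7 / 12.4 = 0.620968
angle = arcsin(0.620968)
angle = 38.39 degrees

38.39


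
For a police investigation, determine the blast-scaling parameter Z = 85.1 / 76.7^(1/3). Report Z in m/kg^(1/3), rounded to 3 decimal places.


Scaled distance calculation:
W^(1/3) = 76.7^(1/3) = 4.248789
Z = R / W^(1/3) = 85.1 / 4.248789
Z = 20.029 m/kg^(1/3)

20.029


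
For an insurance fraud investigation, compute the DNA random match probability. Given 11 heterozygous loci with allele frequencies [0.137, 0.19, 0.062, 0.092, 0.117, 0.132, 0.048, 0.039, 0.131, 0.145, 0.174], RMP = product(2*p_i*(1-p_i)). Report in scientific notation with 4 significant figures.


Computing RMP for 11 loci:
Locus 1: 2 * 0.137 * 0.863 = 0.236462
Locus 2: 2 * 0.19 * 0.81 = 0.3078
Locus 3: 2 * 0.062 * 0.938 = 0.116312
Locus 4: 2 * 0.092 * 0.908 = 0.167072
Locus 5: 2 * 0.117 * 0.883 = 0.206622
Locus 6: 2 * 0.132 * 0.868 = 0.229152
Locus 7: 2 * 0.048 * 0.952 = 0.091392
Locus 8: 2 * 0.039 * 0.961 = 0.074958
Locus 9: 2 * 0.131 * 0.869 = 0.227678
Locus 10: 2 * 0.145 * 0.855 = 0.24795
Locus 11: 2 * 0.174 * 0.826 = 0.287448
RMP = 7.444e-09

7.444e-09


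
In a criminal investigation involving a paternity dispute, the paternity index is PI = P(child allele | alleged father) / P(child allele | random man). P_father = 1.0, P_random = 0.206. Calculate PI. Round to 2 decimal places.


Paternity Index calculation:
PI = P(allele|father) / P(allele|random)
PI = 1.0 / 0.206
PI = 4.85

4.85


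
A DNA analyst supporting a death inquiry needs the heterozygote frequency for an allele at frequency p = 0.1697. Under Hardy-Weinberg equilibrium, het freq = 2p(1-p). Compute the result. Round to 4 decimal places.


Hardy-Weinberg heterozygote frequency:
q = 1 - p = 1 - 0.1697 = 0.8303
2pq = 2 * 0.1697 * 0.8303 = 0.2818

0.2818


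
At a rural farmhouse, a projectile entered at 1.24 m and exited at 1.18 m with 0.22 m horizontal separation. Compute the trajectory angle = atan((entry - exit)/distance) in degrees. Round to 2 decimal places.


Bullet trajectory angle:
Height difference = 1.24 - 1.18 = 0.06 m
angle = atan(0.06 / 0.22)
angle = atan(0.272727)
angle = 15.26 degrees

15.26


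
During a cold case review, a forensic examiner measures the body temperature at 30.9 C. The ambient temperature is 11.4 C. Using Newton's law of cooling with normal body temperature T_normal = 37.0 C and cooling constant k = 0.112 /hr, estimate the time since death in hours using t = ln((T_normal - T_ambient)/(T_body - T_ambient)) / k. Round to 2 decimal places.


Using Newton's law of cooling:
t = ln((T_normal - T_ambient) / (T_body - T_ambient)) / k
T_normal - T_ambient = 25.6
T_body - T_ambient = 19.5
Ratio = 1.312821
ln(ratio) = 0.272178
t = 0.272178 / 0.112 = 2.43 hours

2.43


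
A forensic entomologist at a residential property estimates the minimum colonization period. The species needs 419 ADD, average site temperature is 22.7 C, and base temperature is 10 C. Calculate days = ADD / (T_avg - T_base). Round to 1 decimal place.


Insect development time:
Effective temperature = avg_temp - T_base = 22.7 - 10 = 12.7 C
Days = ADD / effective_temp = 419 / 12.7 = 33.0 days

33.0


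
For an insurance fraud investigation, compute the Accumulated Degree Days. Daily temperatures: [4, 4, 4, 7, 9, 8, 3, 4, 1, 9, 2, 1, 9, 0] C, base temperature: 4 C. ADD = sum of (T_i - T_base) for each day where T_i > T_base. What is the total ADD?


Computing ADD day by day:
Day 1: max(0, 4 - 4) = 0
Day 2: max(0, 4 - 4) = 0
Day 3: max(0, 4 - 4) = 0
Day 4: max(0, 7 - 4) = 3
Day 5: max(0, 9 - 4) = 5
Day 6: max(0, 8 - 4) = 4
Day 7: max(0, 3 - 4) = 0
Day 8: max(0, 4 - 4) = 0
Day 9: max(0, 1 - 4) = 0
Day 10: max(0, 9 - 4) = 5
Day 11: max(0, 2 - 4) = 0
Day 12: max(0, 1 - 4) = 0
Day 13: max(0, 9 - 4) = 5
Day 14: max(0, 0 - 4) = 0
Total ADD = 22

22


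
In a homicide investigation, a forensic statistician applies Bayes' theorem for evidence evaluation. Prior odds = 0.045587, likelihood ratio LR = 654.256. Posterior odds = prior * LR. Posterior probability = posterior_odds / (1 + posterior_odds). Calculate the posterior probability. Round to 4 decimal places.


Bayesian evidence evaluation:
Posterior odds = prior_odds * LR = 0.045587 * 654.256 = 29.82557
Posterior probability = posterior_odds / (1 + posterior_odds)
= 29.82557 / (1 + 29.82557)
= 29.82557 / 30.82557
= 0.9676

0.9676


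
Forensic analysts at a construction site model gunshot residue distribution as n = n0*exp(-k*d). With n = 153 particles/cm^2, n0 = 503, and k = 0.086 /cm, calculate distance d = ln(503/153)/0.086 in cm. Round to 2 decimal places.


GSR distance calculation:
n0/n = 503 / 153 = 3.287582
ln(n0/n) = 1.190152
d = 1.190152 / 0.086 = 13.84 cm

13.84


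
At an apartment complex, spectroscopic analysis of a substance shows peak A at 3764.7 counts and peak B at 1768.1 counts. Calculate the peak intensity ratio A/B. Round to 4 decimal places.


Spectral peak ratio:
Peak A = 3764.7 counts
Peak B = 1768.1 counts
Ratio = 3764.7 / 1768.1 = 2.1292

2.1292


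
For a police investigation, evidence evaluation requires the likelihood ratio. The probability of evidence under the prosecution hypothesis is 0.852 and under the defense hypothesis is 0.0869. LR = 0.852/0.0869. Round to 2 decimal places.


Likelihood ratio calculation:
LR = P(E|Hp) / P(E|Hd)
LR = 0.852 / 0.0869
LR = 9.80

9.80


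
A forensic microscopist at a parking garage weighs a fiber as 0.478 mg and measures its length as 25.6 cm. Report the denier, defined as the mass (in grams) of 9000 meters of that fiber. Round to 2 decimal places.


Denier calculation:
Mass in grams = 0.478 mg / 1000 = 0.000478 g
Length in meters = 25.6 cm / 100 = 0.256 m
Linear density = mass / length = 0.000478 / 0.256 = 0.00186719 g/m
Denier = (g/m) * 9000 = 0.00186719 * 9000 = 16.80

16.80


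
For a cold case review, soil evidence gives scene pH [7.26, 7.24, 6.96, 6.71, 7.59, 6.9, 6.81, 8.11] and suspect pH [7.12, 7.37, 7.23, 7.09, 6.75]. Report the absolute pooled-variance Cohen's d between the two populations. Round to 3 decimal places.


Pooled-variance Cohen's d for soil pH comparison:
Scene mean = 57.58 / 8 = 7.1975
Suspect mean = 35.56 / 5 = 7.112
Scene sample variance s_s^2 = 0.217879
Suspect sample variance s_c^2 = 0.05302
Pooled variance = ((n_s-1)*s_s^2 + (n_c-1)*s_c^2) / (n_s + n_c - 2) = 0.15793
Pooled SD = sqrt(0.15793) = 0.397404
Mean difference = 0.0855
|d| = |0.0855| / 0.397404 = 0.215

0.215


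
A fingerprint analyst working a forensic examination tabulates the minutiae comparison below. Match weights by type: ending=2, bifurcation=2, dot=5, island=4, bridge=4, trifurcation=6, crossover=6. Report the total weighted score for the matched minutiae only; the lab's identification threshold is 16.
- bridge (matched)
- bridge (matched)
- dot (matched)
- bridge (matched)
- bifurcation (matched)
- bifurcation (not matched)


Weighted minutiae match score:
  bridge: matched, +4 (running total 4)
  bridge: matched, +4 (running total 8)
  dot: matched, +5 (running total 13)
  bridge: matched, +4 (running total 17)
  bifurcation: matched, +2 (running total 19)
  bifurcation: not matched, +0
Total score = 19
Threshold = 16; verdict = identification

19


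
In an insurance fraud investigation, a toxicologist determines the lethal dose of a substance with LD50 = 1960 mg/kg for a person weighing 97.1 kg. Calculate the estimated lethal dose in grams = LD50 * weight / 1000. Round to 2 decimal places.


Lethal dose calculation:
Lethal dose = LD50 * body_weight / 1000
= 1960 * 97.1 / 1000
= 190316 / 1000
= 190.32 g

190.32


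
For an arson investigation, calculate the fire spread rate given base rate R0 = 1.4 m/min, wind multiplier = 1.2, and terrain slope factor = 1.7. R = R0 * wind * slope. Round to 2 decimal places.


Fire spread rate calculation:
R = R0 * wind_factor * slope_factor
= 1.4 * 1.2 * 1.7
= 1.68 * 1.7
= 2.86 m/min

2.86


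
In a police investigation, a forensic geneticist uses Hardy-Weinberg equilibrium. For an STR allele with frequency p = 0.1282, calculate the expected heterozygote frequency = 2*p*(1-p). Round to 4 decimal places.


Hardy-Weinberg heterozygote frequency:
q = 1 - p = 1 - 0.1282 = 0.8718
2pq = 2 * 0.1282 * 0.8718 = 0.2235

0.2235


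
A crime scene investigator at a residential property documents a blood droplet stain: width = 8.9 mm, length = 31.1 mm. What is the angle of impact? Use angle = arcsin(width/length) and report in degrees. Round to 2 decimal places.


Blood spatter impact angle calculation:
width / length = 8.9 / 31.1 = 0.286174
angle = arcsin(0.286174)
angle = 16.63 degrees

16.63


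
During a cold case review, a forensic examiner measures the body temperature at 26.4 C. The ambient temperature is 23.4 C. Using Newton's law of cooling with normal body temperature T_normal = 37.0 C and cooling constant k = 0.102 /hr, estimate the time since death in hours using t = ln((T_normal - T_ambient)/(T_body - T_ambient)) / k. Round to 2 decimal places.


Using Newton's law of cooling:
t = ln((T_normal - T_ambient) / (T_body - T_ambient)) / k
T_normal - T_ambient = 13.6
T_body - T_ambient = 3.0
Ratio = 4.533333
ln(ratio) = 1.511457
t = 1.511457 / 0.102 = 14.82 hours

14.82


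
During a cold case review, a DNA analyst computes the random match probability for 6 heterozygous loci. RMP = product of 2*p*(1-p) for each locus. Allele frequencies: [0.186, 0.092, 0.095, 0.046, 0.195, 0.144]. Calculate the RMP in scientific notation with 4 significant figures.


Computing RMP for 6 loci:
Locus 1: 2 * 0.186 * 0.814 = 0.302808
Locus 2: 2 * 0.092 * 0.908 = 0.167072
Locus 3: 2 * 0.095 * 0.905 = 0.17195
Locus 4: 2 * 0.046 * 0.954 = 0.087768
Locus 5: 2 * 0.195 * 0.805 = 0.31395
Locus 6: 2 * 0.144 * 0.856 = 0.246528
RMP = 5.909e-05

5.909e-05


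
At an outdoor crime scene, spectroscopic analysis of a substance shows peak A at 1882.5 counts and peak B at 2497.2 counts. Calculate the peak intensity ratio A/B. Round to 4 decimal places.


Spectral peak ratio:
Peak A = 1882.5 counts
Peak B = 2497.2 counts
Ratio = 1882.5 / 2497.2 = 0.7538

0.7538


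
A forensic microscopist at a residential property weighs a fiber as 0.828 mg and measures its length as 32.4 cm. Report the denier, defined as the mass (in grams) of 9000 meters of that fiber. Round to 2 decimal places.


Denier calculation:
Mass in grams = 0.828 mg / 1000 = 0.000828 g
Length in meters = 32.4 cm / 100 = 0.324 m
Linear density = mass / length = 0.000828 / 0.324 = 0.00255556 g/m
Denier = (g/m) * 9000 = 0.00255556 * 9000 = 23.00

23.00


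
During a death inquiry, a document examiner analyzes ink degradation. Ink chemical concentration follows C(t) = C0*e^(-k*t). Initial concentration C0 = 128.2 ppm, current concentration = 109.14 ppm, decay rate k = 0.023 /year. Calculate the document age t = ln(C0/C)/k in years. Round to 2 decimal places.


Document age estimation:
C0/C = 128.2 / 109.14 = 1.174638
ln(C0/C) = 0.16096
t = 0.16096 / 0.023 = 7.00 years

7.00


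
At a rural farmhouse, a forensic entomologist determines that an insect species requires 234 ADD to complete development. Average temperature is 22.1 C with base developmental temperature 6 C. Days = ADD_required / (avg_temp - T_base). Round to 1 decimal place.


Insect development time:
Effective temperature = avg_temp - T_base = 22.1 - 6 = 16.1 C
Days = ADD / effective_temp = 234 / 16.1 = 14.5 days

14.5


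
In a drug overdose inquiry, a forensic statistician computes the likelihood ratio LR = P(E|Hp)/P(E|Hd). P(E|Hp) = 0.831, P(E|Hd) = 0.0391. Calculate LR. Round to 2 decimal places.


Likelihood ratio calculation:
LR = P(E|Hp) / P(E|Hd)
LR = 0.831 / 0.0391
LR = 21.25

21.25


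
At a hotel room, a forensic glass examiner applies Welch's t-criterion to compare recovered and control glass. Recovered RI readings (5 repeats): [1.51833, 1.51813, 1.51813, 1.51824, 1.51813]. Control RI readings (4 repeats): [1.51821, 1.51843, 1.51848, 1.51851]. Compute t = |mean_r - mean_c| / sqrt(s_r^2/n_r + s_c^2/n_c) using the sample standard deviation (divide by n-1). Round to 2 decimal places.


Welch's t-criterion for glass RI comparison:
Recovered mean = sum / n_r = 7.59096 / 5 = 1.518192
Control mean = sum / n_c = 6.07363 / 4 = 1.5184075
Recovered sample variance s_r^2 = 8.22e-09
Control sample variance s_c^2 = 1.8425e-08
Welch SE (unpooled) = sqrt(s_r^2/n_r + s_c^2/n_c) = sqrt(1.644e-09 + 4.60625e-09) = sqrt(6.25025e-09) = 7.90585e-05
|mean_r - mean_c| = 0.0002155
t = 0.0002155 / 7.90585e-05 = 2.73

2.73


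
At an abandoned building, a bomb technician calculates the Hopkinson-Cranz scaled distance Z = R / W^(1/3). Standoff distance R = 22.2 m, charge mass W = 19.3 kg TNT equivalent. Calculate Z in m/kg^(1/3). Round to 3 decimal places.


Scaled distance calculation:
W^(1/3) = 19.3^(1/3) = 2.682373
Z = R / W^(1/3) = 22.2 / 2.682373
Z = 8.276 m/kg^(1/3)

8.276


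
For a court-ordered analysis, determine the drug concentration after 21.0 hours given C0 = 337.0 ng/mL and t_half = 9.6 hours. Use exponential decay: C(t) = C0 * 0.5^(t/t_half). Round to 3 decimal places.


Drug concentration decay:
Number of half-lives = t / t_half = 21.0 / 9.6 = 2.1875
Decay factor = 0.5^2.1875 = 0.21953152
C(t) = 337.0 * 0.21953152 = 73.982 ng/mL

73.982


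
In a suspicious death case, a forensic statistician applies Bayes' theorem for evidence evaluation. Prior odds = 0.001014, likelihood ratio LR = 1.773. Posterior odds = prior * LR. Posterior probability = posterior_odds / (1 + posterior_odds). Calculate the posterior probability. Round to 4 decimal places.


Bayesian evidence evaluation:
Posterior odds = prior_odds * LR = 0.001014 * 1.773 = 0.001797822
Posterior probability = posterior_odds / (1 + posterior_odds)
= 0.001797822 / (1 + 0.001797822)
= 0.001797822 / 1.001797822
= 0.0018

0.0018


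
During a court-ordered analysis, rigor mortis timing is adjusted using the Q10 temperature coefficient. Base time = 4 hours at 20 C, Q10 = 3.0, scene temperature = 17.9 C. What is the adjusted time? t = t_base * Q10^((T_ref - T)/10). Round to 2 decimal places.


Rigor mortis time adjustment:
Exponent = (T_ref - T_actual) / 10 = (20 - 17.9) / 10 = 0.21
Q10 factor = 3.0^0.21 = 1.25949
t_adjusted = 4 * 1.25949 = 5.04 hours

5.04


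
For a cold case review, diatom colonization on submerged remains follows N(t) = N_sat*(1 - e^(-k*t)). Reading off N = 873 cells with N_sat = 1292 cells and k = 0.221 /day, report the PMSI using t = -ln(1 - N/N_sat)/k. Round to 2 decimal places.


PMSI from diatom colonization curve:
N / N_sat = 873 / 1292 = 0.675697
1 - N/N_sat = 0.324303
ln(1 - N/N_sat) = -1.126077
t = -ln(1 - N/N_sat) / k = -(-1.126077) / 0.221 = 5.10 days

5.10


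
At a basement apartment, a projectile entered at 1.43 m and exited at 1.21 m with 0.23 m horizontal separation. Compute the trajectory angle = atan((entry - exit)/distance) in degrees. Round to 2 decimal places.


Bullet trajectory angle:
Height difference = 1.43 - 1.21 = 0.22 m
angle = atan(0.22 / 0.23)
angle = atan(0.956522)
angle = 43.73 degrees

43.73


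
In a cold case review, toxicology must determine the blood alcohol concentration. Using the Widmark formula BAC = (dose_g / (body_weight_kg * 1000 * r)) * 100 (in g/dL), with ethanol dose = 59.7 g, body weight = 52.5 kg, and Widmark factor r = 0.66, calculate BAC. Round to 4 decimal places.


Applying the Widmark formula:
BAC = (dose_g / (body_wt * 1000 * r)) * 100
Denominator = 52.5 * 1000 * 0.66 = 34650
BAC = (59.7 / 34650) * 100
BAC = 0.1723 g/dL

0.1723


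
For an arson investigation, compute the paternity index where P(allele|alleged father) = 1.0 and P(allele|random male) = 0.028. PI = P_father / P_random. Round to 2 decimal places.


Paternity Index calculation:
PI = P(allele|father) / P(allele|random)
PI = 1.0 / 0.028
PI = 35.71

35.71


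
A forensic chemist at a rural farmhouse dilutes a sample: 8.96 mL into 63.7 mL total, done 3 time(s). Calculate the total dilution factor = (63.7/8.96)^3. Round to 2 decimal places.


Dilution factor calculation:
Single dilution = V_total / V_sample = 63.7 / 8.96 ≈ 7.109375
Number of dilutions = 3
Total DF = (63.7 / 8.96)^3 (full precision, rounded at the end) = 359.33

359.33


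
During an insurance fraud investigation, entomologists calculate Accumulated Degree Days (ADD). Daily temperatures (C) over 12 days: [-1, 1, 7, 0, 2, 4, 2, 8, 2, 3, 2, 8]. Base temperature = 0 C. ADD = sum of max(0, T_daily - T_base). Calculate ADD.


Computing ADD day by day:
Day 1: max(0, -1 - 0) = 0
Day 2: max(0, 1 - 0) = 1
Day 3: max(0, 7 - 0) = 7
Day 4: max(0, 0 - 0) = 0
Day 5: max(0, 2 - 0) = 2
Day 6: max(0, 4 - 0) = 4
Day 7: max(0, 2 - 0) = 2
Day 8: max(0, 8 - 0) = 8
Day 9: max(0, 2 - 0) = 2
Day 10: max(0, 3 - 0) = 3
Day 11: max(0, 2 - 0) = 2
Day 12: max(0, 8 - 0) = 8
Total ADD = 39

39


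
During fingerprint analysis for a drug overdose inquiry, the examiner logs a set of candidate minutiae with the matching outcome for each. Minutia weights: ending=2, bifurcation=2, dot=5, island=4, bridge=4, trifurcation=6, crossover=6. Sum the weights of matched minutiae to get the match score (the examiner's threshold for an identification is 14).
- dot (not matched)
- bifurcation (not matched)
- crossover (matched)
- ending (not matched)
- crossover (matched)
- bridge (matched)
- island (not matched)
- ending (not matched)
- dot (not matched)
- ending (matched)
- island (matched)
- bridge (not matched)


Weighted minutiae match score:
  dot: not matched, +0
  bifurcation: not matched, +0
  crossover: matched, +6 (running total 6)
  ending: not matched, +0
  crossover: matched, +6 (running total 12)
  bridge: matched, +4 (running total 16)
  island: not matched, +0
  ending: not matched, +0
  dot: not matched, +0
  ending: matched, +2 (running total 18)
  island: matched, +4 (running total 22)
  bridge: not matched, +0
Total score = 22
Threshold = 14; verdict = identification

22


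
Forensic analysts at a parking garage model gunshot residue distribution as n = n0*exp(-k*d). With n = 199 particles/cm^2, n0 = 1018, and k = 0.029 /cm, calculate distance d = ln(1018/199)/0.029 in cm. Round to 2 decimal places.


GSR distance calculation:
n0/n = 1018 / 199 = 5.115578
ln(n0/n) = 1.63229
d = 1.63229 / 0.029 = 56.29 cm

56.29


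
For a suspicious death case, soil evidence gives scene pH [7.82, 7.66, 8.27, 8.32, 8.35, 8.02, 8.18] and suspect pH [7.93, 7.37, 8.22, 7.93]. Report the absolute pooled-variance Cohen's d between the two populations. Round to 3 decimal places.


Pooled-variance Cohen's d for soil pH comparison:
Scene mean = 56.62 / 7 = 8.088571
Suspect mean = 31.45 / 4 = 7.8625
Scene sample variance s_s^2 = 0.070614
Suspect sample variance s_c^2 = 0.126492
Pooled variance = ((n_s-1)*s_s^2 + (n_c-1)*s_c^2) / (n_s + n_c - 2) = 0.08924
Pooled SD = sqrt(0.08924) = 0.298731
Mean difference = 0.226071
|d| = |0.226071| / 0.298731 = 0.757

0.757


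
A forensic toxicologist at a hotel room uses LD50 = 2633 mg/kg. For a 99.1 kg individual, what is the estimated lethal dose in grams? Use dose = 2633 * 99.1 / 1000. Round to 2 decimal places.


Lethal dose calculation:
Lethal dose = LD50 * body_weight / 1000
= 2633 * 99.1 / 1000
= 260930.3 / 1000
= 260.93 g

260.93


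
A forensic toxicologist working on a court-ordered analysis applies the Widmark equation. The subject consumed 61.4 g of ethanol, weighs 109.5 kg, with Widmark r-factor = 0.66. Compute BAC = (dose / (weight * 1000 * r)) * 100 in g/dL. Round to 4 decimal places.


Applying the Widmark formula:
BAC = (dose_g / (body_wt * 1000 * r)) * 100
Denominator = 109.5 * 1000 * 0.66 = 72270
BAC = (61.4 / 72270) * 100
BAC = 0.0850 g/dL

0.0850


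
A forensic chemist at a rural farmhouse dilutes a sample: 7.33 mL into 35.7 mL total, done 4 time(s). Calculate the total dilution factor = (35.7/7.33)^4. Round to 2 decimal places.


Dilution factor calculation:
Single dilution = V_total / V_sample = 35.7 / 7.33 ≈ 4.870396
Number of dilutions = 4
Total DF = (35.7 / 7.33)^4 (full precision, rounded at the end) = 562.67

562.67


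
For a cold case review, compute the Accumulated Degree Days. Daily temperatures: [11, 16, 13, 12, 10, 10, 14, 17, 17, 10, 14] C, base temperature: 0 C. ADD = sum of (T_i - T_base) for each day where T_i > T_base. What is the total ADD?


Computing ADD day by day:
Day 1: max(0, 11 - 0) = 11
Day 2: max(0, 16 - 0) = 16
Day 3: max(0, 13 - 0) = 13
Day 4: max(0, 12 - 0) = 12
Day 5: max(0, 10 - 0) = 10
Day 6: max(0, 10 - 0) = 10
Day 7: max(0, 14 - 0) = 14
Day 8: max(0, 17 - 0) = 17
Day 9: max(0, 17 - 0) = 17
Day 10: max(0, 10 - 0) = 10
Day 11: max(0, 14 - 0) = 14
Total ADD = 144

144


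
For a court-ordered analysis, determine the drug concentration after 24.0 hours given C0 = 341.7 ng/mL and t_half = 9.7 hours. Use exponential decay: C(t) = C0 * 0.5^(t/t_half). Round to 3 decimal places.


Drug concentration decay:
Number of half-lives = t / t_half = 24.0 / 9.7 = 2.474227
Decay factor = 0.5^2.474227 = 0.1799631
C(t) = 341.7 * 0.1799631 = 61.493 ng/mL

61.493


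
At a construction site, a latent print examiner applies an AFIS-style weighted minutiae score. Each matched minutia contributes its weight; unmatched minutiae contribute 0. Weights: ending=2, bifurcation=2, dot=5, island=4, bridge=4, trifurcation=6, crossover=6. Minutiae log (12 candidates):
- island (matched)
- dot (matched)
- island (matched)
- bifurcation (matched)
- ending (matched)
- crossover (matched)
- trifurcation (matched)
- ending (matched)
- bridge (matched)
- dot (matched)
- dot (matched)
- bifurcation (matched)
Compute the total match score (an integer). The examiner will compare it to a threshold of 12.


Weighted minutiae match score:
  island: matched, +4 (running total 4)
  dot: matched, +5 (running total 9)
  island: matched, +4 (running total 13)
  bifurcation: matched, +2 (running total 15)
  ending: matched, +2 (running total 17)
  crossover: matched, +6 (running total 23)
  trifurcation: matched, +6 (running total 29)
  ending: matched, +2 (running total 31)
  bridge: matched, +4 (running total 35)
  dot: matched, +5 (running total 40)
  dot: matched, +5 (running total 45)
  bifurcation: matched, +2 (running total 47)
Total score = 47
Threshold = 12; verdict = identification

47
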